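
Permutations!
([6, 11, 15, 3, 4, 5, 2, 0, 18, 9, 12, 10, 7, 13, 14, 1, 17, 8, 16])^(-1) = (0 7 12 10 11 1 15 2 6)(8 17 16 18)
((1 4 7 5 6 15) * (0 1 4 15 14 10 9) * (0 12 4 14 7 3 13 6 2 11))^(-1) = (0 11 2 5 7 6 13 3 4 12 9 10 14 15 1)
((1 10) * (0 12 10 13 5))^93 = (0 1)(5 10)(12 13)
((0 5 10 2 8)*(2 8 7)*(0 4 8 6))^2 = ((0 5 10 6)(2 7)(4 8))^2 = (0 10)(5 6)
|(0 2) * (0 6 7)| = |(0 2 6 7)| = 4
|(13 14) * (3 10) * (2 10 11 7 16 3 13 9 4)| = 12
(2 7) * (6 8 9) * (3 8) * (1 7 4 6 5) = (1 7 2 4 6 3 8 9 5) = [0, 7, 4, 8, 6, 1, 3, 2, 9, 5]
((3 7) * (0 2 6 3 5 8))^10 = (0 3 8 6 5 2 7)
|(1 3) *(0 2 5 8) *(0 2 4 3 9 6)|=6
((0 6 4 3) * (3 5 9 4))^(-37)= ((0 6 3)(4 5 9))^(-37)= (0 3 6)(4 9 5)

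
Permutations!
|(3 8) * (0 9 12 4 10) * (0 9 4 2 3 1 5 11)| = 11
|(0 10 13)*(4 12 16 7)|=12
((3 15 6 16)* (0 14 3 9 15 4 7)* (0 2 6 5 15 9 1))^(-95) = (0 7 1 4 16 3 6 14 2)(5 15)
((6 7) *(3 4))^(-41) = ((3 4)(6 7))^(-41) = (3 4)(6 7)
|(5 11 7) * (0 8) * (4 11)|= 4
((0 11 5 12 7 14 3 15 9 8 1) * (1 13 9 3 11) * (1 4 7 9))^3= ((0 4 7 14 11 5 12 9 8 13 1)(3 15))^3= (0 14 12 13 4 11 9 1 7 5 8)(3 15)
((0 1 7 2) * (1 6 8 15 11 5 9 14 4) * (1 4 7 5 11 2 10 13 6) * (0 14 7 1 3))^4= ((0 3)(1 5 9 7 10 13 6 8 15 2 14))^4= (1 10 15 5 13 2 9 6 14 7 8)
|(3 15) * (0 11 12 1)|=4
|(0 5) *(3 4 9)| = 6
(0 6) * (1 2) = (0 6)(1 2) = [6, 2, 1, 3, 4, 5, 0]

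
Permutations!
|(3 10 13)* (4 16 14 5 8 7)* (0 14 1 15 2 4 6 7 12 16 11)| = 66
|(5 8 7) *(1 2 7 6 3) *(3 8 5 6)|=|(1 2 7 6 8 3)|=6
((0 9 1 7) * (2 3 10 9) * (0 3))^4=((0 2)(1 7 3 10 9))^4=(1 9 10 3 7)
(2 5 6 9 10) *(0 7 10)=(0 7 10 2 5 6 9)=[7, 1, 5, 3, 4, 6, 9, 10, 8, 0, 2]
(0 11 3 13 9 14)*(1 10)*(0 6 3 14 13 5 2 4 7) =(0 11 14 6 3 5 2 4 7)(1 10)(9 13) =[11, 10, 4, 5, 7, 2, 3, 0, 8, 13, 1, 14, 12, 9, 6]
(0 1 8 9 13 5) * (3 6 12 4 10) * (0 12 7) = (0 1 8 9 13 5 12 4 10 3 6 7) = [1, 8, 2, 6, 10, 12, 7, 0, 9, 13, 3, 11, 4, 5]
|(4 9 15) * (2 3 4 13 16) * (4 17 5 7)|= 10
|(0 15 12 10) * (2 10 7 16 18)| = 8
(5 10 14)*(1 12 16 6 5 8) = (1 12 16 6 5 10 14 8) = [0, 12, 2, 3, 4, 10, 5, 7, 1, 9, 14, 11, 16, 13, 8, 15, 6]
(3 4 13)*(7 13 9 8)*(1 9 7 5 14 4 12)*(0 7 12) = [7, 9, 2, 0, 12, 14, 6, 13, 5, 8, 10, 11, 1, 3, 4] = (0 7 13 3)(1 9 8 5 14 4 12)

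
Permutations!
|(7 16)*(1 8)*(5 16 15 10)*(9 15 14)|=|(1 8)(5 16 7 14 9 15 10)|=14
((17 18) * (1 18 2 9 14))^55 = ((1 18 17 2 9 14))^55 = (1 18 17 2 9 14)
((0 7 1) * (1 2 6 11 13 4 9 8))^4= ((0 7 2 6 11 13 4 9 8 1))^4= (0 11 8 2 4)(1 6 9 7 13)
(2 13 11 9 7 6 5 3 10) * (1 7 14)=(1 7 6 5 3 10 2 13 11 9 14)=[0, 7, 13, 10, 4, 3, 5, 6, 8, 14, 2, 9, 12, 11, 1]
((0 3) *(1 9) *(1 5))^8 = ((0 3)(1 9 5))^8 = (1 5 9)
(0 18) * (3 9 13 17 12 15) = (0 18)(3 9 13 17 12 15) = [18, 1, 2, 9, 4, 5, 6, 7, 8, 13, 10, 11, 15, 17, 14, 3, 16, 12, 0]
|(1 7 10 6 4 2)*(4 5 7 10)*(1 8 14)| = 9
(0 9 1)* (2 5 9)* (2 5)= (0 5 9 1)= [5, 0, 2, 3, 4, 9, 6, 7, 8, 1]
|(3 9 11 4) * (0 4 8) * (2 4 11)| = |(0 11 8)(2 4 3 9)| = 12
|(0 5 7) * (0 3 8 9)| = |(0 5 7 3 8 9)| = 6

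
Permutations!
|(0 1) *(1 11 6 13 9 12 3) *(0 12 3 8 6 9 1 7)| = 5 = |(0 11 9 3 7)(1 12 8 6 13)|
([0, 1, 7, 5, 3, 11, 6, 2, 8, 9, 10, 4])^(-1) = (2 7)(3 4 11 5)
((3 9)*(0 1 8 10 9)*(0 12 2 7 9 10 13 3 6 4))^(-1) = (0 4 6 9 7 2 12 3 13 8 1)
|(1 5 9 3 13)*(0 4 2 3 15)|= 9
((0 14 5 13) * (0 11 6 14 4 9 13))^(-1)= ((0 4 9 13 11 6 14 5))^(-1)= (0 5 14 6 11 13 9 4)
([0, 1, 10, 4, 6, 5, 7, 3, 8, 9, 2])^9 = (2 10)(3 4 6 7)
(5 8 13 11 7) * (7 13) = (5 8 7)(11 13) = [0, 1, 2, 3, 4, 8, 6, 5, 7, 9, 10, 13, 12, 11]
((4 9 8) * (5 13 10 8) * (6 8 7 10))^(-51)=(4 13)(5 8)(6 9)(7 10)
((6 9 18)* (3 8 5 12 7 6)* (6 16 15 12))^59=(3 18 9 6 5 8)(7 12 15 16)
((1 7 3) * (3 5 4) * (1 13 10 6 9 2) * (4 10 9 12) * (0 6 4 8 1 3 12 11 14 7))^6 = (0 10 6 4 11 12 14 8 7 1 5)(2 13)(3 9) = ((0 6 11 14 7 5 10 4 12 8 1)(2 3 13 9))^6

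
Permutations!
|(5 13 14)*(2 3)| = 6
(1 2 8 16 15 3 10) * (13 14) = (1 2 8 16 15 3 10)(13 14) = [0, 2, 8, 10, 4, 5, 6, 7, 16, 9, 1, 11, 12, 14, 13, 3, 15]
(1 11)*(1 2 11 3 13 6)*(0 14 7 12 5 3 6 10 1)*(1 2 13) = (0 14 7 12 5 3 1 6)(2 11 13 10) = [14, 6, 11, 1, 4, 3, 0, 12, 8, 9, 2, 13, 5, 10, 7]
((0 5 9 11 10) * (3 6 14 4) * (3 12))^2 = (0 9 10 5 11)(3 14 12 6 4)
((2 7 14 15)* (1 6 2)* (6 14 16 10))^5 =(16)(1 15 14)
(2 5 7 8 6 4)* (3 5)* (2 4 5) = (2 3)(5 7 8 6) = [0, 1, 3, 2, 4, 7, 5, 8, 6]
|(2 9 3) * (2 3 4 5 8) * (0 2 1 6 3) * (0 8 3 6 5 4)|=12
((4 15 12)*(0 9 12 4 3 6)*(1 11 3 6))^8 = (15)(1 3 11)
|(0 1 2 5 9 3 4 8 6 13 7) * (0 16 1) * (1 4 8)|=11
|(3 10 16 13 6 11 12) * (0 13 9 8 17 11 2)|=8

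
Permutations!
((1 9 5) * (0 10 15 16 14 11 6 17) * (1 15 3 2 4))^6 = ((0 10 3 2 4 1 9 5 15 16 14 11 6 17))^6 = (0 9 6 4 14 3 15)(1 11 2 16 10 5 17)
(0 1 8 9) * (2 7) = [1, 8, 7, 3, 4, 5, 6, 2, 9, 0] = (0 1 8 9)(2 7)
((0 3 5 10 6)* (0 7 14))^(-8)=(0 14 7 6 10 5 3)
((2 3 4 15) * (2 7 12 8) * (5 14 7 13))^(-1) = ((2 3 4 15 13 5 14 7 12 8))^(-1) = (2 8 12 7 14 5 13 15 4 3)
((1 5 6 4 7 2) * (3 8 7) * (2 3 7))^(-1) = ((1 5 6 4 7 3 8 2))^(-1) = (1 2 8 3 7 4 6 5)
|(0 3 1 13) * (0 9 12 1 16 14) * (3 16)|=12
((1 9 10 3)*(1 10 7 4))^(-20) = (10)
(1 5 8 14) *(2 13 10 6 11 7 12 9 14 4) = (1 5 8 4 2 13 10 6 11 7 12 9 14) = [0, 5, 13, 3, 2, 8, 11, 12, 4, 14, 6, 7, 9, 10, 1]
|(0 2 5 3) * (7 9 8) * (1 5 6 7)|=9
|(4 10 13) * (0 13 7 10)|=6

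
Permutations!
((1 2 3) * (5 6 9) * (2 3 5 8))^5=((1 3)(2 5 6 9 8))^5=(9)(1 3)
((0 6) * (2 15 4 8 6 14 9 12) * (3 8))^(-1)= (0 6 8 3 4 15 2 12 9 14)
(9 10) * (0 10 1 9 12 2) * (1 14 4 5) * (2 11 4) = (0 10 12 11 4 5 1 9 14 2) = [10, 9, 0, 3, 5, 1, 6, 7, 8, 14, 12, 4, 11, 13, 2]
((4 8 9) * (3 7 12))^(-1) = (3 12 7)(4 9 8)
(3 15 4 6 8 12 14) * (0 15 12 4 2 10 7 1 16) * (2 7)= (0 15 7 1 16)(2 10)(3 12 14)(4 6 8)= [15, 16, 10, 12, 6, 5, 8, 1, 4, 9, 2, 11, 14, 13, 3, 7, 0]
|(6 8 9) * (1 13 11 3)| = 12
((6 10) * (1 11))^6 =((1 11)(6 10))^6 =(11)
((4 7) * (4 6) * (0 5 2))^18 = (7)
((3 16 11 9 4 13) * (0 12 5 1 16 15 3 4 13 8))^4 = (0 16 4 5 9)(1 13 12 11 8)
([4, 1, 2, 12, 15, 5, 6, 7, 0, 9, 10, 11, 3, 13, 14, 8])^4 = [0, 1, 2, 3, 4, 5, 6, 7, 8, 9, 10, 11, 12, 13, 14, 15]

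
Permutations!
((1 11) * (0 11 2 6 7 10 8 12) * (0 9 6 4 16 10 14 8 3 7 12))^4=((0 11 1 2 4 16 10 3 7 14 8)(6 12 9))^4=(0 4 7 11 16 14 1 10 8 2 3)(6 12 9)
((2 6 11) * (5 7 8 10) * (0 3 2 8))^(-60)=((0 3 2 6 11 8 10 5 7))^(-60)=(0 6 10)(2 8 7)(3 11 5)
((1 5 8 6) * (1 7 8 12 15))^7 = (1 15 12 5)(6 7 8)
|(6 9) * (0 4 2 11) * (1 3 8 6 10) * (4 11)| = 6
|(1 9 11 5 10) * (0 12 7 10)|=8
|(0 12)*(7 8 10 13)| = 4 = |(0 12)(7 8 10 13)|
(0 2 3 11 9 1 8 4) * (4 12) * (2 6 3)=(0 6 3 11 9 1 8 12 4)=[6, 8, 2, 11, 0, 5, 3, 7, 12, 1, 10, 9, 4]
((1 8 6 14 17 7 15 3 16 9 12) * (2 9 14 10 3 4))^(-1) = ((1 8 6 10 3 16 14 17 7 15 4 2 9 12))^(-1) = (1 12 9 2 4 15 7 17 14 16 3 10 6 8)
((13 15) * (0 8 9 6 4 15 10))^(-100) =((0 8 9 6 4 15 13 10))^(-100) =(0 4)(6 10)(8 15)(9 13)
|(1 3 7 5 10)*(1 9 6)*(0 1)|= |(0 1 3 7 5 10 9 6)|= 8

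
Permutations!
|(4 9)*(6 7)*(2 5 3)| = 6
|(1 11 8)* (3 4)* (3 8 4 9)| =4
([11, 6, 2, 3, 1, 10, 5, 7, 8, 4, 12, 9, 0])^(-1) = (0 12 10 5 6 1 4 9 11)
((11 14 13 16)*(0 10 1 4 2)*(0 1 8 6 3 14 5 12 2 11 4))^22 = (0 4 8 5 3 2 13)(1 16 10 11 6 12 14) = ((0 10 8 6 3 14 13 16 4 11 5 12 2 1))^22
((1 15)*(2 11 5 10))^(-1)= (1 15)(2 10 5 11)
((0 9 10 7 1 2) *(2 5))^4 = ((0 9 10 7 1 5 2))^4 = (0 1 9 5 10 2 7)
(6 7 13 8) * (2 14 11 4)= (2 14 11 4)(6 7 13 8)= [0, 1, 14, 3, 2, 5, 7, 13, 6, 9, 10, 4, 12, 8, 11]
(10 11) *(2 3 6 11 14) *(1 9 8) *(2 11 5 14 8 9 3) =(1 3 6 5 14 11 10 8) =[0, 3, 2, 6, 4, 14, 5, 7, 1, 9, 8, 10, 12, 13, 11]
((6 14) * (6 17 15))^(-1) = ((6 14 17 15))^(-1) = (6 15 17 14)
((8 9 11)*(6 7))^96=(11)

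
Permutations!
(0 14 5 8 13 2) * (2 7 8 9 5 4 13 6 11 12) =(0 14 4 13 7 8 6 11 12 2)(5 9) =[14, 1, 0, 3, 13, 9, 11, 8, 6, 5, 10, 12, 2, 7, 4]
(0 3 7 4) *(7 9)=(0 3 9 7 4)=[3, 1, 2, 9, 0, 5, 6, 4, 8, 7]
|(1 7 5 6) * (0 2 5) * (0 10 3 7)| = 15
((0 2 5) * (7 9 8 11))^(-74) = (0 2 5)(7 8)(9 11)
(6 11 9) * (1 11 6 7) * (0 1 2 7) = (0 1 11 9)(2 7) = [1, 11, 7, 3, 4, 5, 6, 2, 8, 0, 10, 9]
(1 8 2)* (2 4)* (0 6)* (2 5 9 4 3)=(0 6)(1 8 3 2)(4 5 9)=[6, 8, 1, 2, 5, 9, 0, 7, 3, 4]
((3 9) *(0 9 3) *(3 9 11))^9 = ((0 11 3 9))^9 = (0 11 3 9)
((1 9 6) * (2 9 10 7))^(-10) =(1 7 9)(2 6 10)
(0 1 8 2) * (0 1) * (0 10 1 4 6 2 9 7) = [10, 8, 4, 3, 6, 5, 2, 0, 9, 7, 1] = (0 10 1 8 9 7)(2 4 6)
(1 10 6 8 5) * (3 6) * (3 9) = (1 10 9 3 6 8 5) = [0, 10, 2, 6, 4, 1, 8, 7, 5, 3, 9]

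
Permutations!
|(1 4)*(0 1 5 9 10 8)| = 7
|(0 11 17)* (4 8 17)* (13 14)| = 10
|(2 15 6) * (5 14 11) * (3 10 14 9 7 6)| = |(2 15 3 10 14 11 5 9 7 6)| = 10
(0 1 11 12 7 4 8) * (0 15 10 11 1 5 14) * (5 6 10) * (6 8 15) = (0 8 6 10 11 12 7 4 15 5 14) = [8, 1, 2, 3, 15, 14, 10, 4, 6, 9, 11, 12, 7, 13, 0, 5]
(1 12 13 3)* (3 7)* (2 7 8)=(1 12 13 8 2 7 3)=[0, 12, 7, 1, 4, 5, 6, 3, 2, 9, 10, 11, 13, 8]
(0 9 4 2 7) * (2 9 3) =(0 3 2 7)(4 9) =[3, 1, 7, 2, 9, 5, 6, 0, 8, 4]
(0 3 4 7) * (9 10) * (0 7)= (0 3 4)(9 10)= [3, 1, 2, 4, 0, 5, 6, 7, 8, 10, 9]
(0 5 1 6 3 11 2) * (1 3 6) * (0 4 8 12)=(0 5 3 11 2 4 8 12)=[5, 1, 4, 11, 8, 3, 6, 7, 12, 9, 10, 2, 0]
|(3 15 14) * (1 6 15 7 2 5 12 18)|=|(1 6 15 14 3 7 2 5 12 18)|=10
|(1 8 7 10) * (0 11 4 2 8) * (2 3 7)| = 14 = |(0 11 4 3 7 10 1)(2 8)|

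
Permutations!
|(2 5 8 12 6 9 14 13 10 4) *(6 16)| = |(2 5 8 12 16 6 9 14 13 10 4)| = 11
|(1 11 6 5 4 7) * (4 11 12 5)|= 7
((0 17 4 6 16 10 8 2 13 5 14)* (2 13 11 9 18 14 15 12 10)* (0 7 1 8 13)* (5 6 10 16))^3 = (0 10 5 16 9 7)(1 17 13 15 2 18)(4 6 12 11 14 8)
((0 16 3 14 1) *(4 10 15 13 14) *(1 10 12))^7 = ((0 16 3 4 12 1)(10 15 13 14))^7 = (0 16 3 4 12 1)(10 14 13 15)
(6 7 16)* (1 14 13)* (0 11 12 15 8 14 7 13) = (0 11 12 15 8 14)(1 7 16 6 13) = [11, 7, 2, 3, 4, 5, 13, 16, 14, 9, 10, 12, 15, 1, 0, 8, 6]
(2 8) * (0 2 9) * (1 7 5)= (0 2 8 9)(1 7 5)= [2, 7, 8, 3, 4, 1, 6, 5, 9, 0]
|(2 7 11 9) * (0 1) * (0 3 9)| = |(0 1 3 9 2 7 11)| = 7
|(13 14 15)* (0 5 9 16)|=12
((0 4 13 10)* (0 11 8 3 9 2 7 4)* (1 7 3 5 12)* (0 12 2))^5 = (0 13 2 1 11 9 4 5 12 10 3 7 8)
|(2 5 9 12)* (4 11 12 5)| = 4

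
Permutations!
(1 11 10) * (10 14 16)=(1 11 14 16 10)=[0, 11, 2, 3, 4, 5, 6, 7, 8, 9, 1, 14, 12, 13, 16, 15, 10]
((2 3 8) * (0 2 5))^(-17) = ((0 2 3 8 5))^(-17) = (0 8 2 5 3)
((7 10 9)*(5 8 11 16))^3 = ((5 8 11 16)(7 10 9))^3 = (5 16 11 8)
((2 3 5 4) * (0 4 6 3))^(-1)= ((0 4 2)(3 5 6))^(-1)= (0 2 4)(3 6 5)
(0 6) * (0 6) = (6) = [0, 1, 2, 3, 4, 5, 6]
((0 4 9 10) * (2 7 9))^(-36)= (10)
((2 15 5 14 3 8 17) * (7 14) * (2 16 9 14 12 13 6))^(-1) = (2 6 13 12 7 5 15)(3 14 9 16 17 8)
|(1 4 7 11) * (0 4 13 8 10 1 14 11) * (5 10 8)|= |(0 4 7)(1 13 5 10)(11 14)|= 12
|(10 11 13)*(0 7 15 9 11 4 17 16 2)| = |(0 7 15 9 11 13 10 4 17 16 2)| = 11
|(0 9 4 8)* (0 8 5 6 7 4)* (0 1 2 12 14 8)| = 28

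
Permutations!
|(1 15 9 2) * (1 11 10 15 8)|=10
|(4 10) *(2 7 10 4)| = 3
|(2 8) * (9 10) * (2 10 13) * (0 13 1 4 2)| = 6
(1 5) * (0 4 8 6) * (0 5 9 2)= (0 4 8 6 5 1 9 2)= [4, 9, 0, 3, 8, 1, 5, 7, 6, 2]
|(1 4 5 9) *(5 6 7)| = |(1 4 6 7 5 9)| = 6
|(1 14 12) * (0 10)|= |(0 10)(1 14 12)|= 6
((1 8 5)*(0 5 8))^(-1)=(8)(0 1 5)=((8)(0 5 1))^(-1)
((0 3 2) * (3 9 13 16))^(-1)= ((0 9 13 16 3 2))^(-1)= (0 2 3 16 13 9)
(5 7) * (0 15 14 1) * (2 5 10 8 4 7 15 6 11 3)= (0 6 11 3 2 5 15 14 1)(4 7 10 8)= [6, 0, 5, 2, 7, 15, 11, 10, 4, 9, 8, 3, 12, 13, 1, 14]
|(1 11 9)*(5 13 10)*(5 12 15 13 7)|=12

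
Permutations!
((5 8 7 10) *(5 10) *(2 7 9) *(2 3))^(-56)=((10)(2 7 5 8 9 3))^(-56)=(10)(2 9 5)(3 8 7)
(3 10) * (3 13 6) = [0, 1, 2, 10, 4, 5, 3, 7, 8, 9, 13, 11, 12, 6] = (3 10 13 6)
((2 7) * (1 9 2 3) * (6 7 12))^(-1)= (1 3 7 6 12 2 9)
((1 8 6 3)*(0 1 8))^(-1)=(0 1)(3 6 8)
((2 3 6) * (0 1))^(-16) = ((0 1)(2 3 6))^(-16) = (2 6 3)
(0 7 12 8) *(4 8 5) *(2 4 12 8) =(0 7 8)(2 4)(5 12) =[7, 1, 4, 3, 2, 12, 6, 8, 0, 9, 10, 11, 5]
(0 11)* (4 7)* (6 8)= (0 11)(4 7)(6 8)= [11, 1, 2, 3, 7, 5, 8, 4, 6, 9, 10, 0]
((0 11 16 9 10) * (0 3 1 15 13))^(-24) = (0 9 1)(3 13 16)(10 15 11)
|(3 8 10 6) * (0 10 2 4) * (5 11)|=14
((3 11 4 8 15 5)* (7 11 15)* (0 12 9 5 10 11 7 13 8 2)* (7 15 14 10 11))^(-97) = ((0 12 9 5 3 14 10 7 15 11 4 2)(8 13))^(-97) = (0 2 4 11 15 7 10 14 3 5 9 12)(8 13)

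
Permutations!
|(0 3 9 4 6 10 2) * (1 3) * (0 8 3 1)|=7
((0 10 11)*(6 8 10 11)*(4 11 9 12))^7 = ((0 9 12 4 11)(6 8 10))^7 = (0 12 11 9 4)(6 8 10)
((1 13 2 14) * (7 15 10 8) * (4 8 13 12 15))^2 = (1 15 13 14 12 10 2)(4 7 8)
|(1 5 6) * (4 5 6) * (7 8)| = 2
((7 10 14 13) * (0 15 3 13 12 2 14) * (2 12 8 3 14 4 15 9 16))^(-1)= ((0 9 16 2 4 15 14 8 3 13 7 10))^(-1)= (0 10 7 13 3 8 14 15 4 2 16 9)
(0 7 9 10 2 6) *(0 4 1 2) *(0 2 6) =[7, 6, 0, 3, 1, 5, 4, 9, 8, 10, 2] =(0 7 9 10 2)(1 6 4)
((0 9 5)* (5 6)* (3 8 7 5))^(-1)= ((0 9 6 3 8 7 5))^(-1)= (0 5 7 8 3 6 9)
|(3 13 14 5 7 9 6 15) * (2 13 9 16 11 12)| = 8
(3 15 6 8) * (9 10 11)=[0, 1, 2, 15, 4, 5, 8, 7, 3, 10, 11, 9, 12, 13, 14, 6]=(3 15 6 8)(9 10 11)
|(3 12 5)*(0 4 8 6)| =12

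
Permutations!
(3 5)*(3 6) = (3 5 6) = [0, 1, 2, 5, 4, 6, 3]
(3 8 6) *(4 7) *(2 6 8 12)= (2 6 3 12)(4 7)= [0, 1, 6, 12, 7, 5, 3, 4, 8, 9, 10, 11, 2]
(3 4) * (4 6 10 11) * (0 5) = (0 5)(3 6 10 11 4) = [5, 1, 2, 6, 3, 0, 10, 7, 8, 9, 11, 4]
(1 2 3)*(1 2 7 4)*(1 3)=(1 7 4 3 2)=[0, 7, 1, 2, 3, 5, 6, 4]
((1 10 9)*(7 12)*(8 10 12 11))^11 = (1 8 12 10 7 9 11)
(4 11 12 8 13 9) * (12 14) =(4 11 14 12 8 13 9) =[0, 1, 2, 3, 11, 5, 6, 7, 13, 4, 10, 14, 8, 9, 12]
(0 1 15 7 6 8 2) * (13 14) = (0 1 15 7 6 8 2)(13 14) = [1, 15, 0, 3, 4, 5, 8, 6, 2, 9, 10, 11, 12, 14, 13, 7]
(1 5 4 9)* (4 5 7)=[0, 7, 2, 3, 9, 5, 6, 4, 8, 1]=(1 7 4 9)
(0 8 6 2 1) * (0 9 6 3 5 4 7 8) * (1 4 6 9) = (9)(2 4 7 8 3 5 6) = [0, 1, 4, 5, 7, 6, 2, 8, 3, 9]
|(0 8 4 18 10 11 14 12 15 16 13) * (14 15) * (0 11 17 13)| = 10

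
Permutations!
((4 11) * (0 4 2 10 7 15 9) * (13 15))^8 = ((0 4 11 2 10 7 13 15 9))^8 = (0 9 15 13 7 10 2 11 4)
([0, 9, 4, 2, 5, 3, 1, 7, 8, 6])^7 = [0, 9, 3, 5, 2, 4, 1, 7, 8, 6]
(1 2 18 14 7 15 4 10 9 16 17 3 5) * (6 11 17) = [0, 2, 18, 5, 10, 1, 11, 15, 8, 16, 9, 17, 12, 13, 7, 4, 6, 3, 14] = (1 2 18 14 7 15 4 10 9 16 6 11 17 3 5)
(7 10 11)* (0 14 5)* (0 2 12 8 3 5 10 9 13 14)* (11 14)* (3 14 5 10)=(2 12 8 14 3 10 5)(7 9 13 11)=[0, 1, 12, 10, 4, 2, 6, 9, 14, 13, 5, 7, 8, 11, 3]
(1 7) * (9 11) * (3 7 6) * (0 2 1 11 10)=[2, 6, 1, 7, 4, 5, 3, 11, 8, 10, 0, 9]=(0 2 1 6 3 7 11 9 10)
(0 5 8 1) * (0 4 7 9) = [5, 4, 2, 3, 7, 8, 6, 9, 1, 0] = (0 5 8 1 4 7 9)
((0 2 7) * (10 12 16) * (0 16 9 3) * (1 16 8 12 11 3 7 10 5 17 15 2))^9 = (0 3 11 10 2 15 17 5 16 1)(7 8 12 9)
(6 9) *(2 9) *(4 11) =(2 9 6)(4 11) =[0, 1, 9, 3, 11, 5, 2, 7, 8, 6, 10, 4]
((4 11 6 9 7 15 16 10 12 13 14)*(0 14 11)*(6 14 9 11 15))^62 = (0 4 14 11 6 7 9)(10 13 16 12 15)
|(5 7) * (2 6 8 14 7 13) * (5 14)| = 10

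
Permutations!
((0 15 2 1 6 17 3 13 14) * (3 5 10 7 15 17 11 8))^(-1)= (0 14 13 3 8 11 6 1 2 15 7 10 5 17)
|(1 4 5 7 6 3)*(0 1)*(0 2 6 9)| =|(0 1 4 5 7 9)(2 6 3)| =6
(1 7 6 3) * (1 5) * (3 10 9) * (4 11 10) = [0, 7, 2, 5, 11, 1, 4, 6, 8, 3, 9, 10] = (1 7 6 4 11 10 9 3 5)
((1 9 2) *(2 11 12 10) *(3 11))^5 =((1 9 3 11 12 10 2))^5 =(1 10 11 9 2 12 3)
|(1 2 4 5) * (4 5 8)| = 6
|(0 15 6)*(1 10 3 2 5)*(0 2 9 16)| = |(0 15 6 2 5 1 10 3 9 16)| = 10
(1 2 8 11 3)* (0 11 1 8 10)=(0 11 3 8 1 2 10)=[11, 2, 10, 8, 4, 5, 6, 7, 1, 9, 0, 3]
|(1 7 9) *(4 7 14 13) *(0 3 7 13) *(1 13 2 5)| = 10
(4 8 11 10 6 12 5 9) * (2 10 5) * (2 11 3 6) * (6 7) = (2 10)(3 7 6 12 11 5 9 4 8) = [0, 1, 10, 7, 8, 9, 12, 6, 3, 4, 2, 5, 11]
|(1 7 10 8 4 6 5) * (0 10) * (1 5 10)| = 12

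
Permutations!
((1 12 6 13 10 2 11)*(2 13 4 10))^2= ((1 12 6 4 10 13 2 11))^2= (1 6 10 2)(4 13 11 12)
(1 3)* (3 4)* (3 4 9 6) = (1 9 6 3) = [0, 9, 2, 1, 4, 5, 3, 7, 8, 6]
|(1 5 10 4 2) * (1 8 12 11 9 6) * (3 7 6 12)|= |(1 5 10 4 2 8 3 7 6)(9 12 11)|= 9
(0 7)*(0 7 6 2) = (7)(0 6 2) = [6, 1, 0, 3, 4, 5, 2, 7]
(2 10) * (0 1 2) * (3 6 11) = [1, 2, 10, 6, 4, 5, 11, 7, 8, 9, 0, 3] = (0 1 2 10)(3 6 11)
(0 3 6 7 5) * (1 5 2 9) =(0 3 6 7 2 9 1 5) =[3, 5, 9, 6, 4, 0, 7, 2, 8, 1]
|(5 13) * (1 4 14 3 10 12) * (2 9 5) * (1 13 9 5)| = 10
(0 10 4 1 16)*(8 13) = (0 10 4 1 16)(8 13) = [10, 16, 2, 3, 1, 5, 6, 7, 13, 9, 4, 11, 12, 8, 14, 15, 0]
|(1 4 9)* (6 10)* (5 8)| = 6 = |(1 4 9)(5 8)(6 10)|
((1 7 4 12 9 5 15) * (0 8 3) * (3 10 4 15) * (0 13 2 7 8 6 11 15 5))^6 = (0 10 11 12 1)(2 7 5 3 13)(4 15 9 8 6)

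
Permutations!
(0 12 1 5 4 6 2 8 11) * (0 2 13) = (0 12 1 5 4 6 13)(2 8 11) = [12, 5, 8, 3, 6, 4, 13, 7, 11, 9, 10, 2, 1, 0]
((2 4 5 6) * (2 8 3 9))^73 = (2 6 9 5 3 4 8)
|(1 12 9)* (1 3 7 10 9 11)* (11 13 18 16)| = 12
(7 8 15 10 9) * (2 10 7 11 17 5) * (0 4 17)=[4, 1, 10, 3, 17, 2, 6, 8, 15, 11, 9, 0, 12, 13, 14, 7, 16, 5]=(0 4 17 5 2 10 9 11)(7 8 15)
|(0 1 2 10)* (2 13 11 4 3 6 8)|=10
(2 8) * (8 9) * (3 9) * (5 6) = (2 3 9 8)(5 6) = [0, 1, 3, 9, 4, 6, 5, 7, 2, 8]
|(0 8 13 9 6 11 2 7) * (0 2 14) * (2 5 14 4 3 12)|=|(0 8 13 9 6 11 4 3 12 2 7 5 14)|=13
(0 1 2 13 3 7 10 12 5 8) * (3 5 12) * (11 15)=(0 1 2 13 5 8)(3 7 10)(11 15)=[1, 2, 13, 7, 4, 8, 6, 10, 0, 9, 3, 15, 12, 5, 14, 11]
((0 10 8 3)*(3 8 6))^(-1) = (0 3 6 10)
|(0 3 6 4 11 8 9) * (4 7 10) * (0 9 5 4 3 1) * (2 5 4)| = |(0 1)(2 5)(3 6 7 10)(4 11 8)| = 12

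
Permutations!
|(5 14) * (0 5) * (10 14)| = 4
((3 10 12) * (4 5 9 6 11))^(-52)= (3 12 10)(4 6 5 11 9)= ((3 10 12)(4 5 9 6 11))^(-52)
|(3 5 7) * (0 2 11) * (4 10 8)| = 3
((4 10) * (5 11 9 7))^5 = ((4 10)(5 11 9 7))^5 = (4 10)(5 11 9 7)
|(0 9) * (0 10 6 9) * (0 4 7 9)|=|(0 4 7 9 10 6)|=6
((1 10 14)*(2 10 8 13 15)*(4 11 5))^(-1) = ((1 8 13 15 2 10 14)(4 11 5))^(-1) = (1 14 10 2 15 13 8)(4 5 11)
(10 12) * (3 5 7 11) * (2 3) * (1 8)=[0, 8, 3, 5, 4, 7, 6, 11, 1, 9, 12, 2, 10]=(1 8)(2 3 5 7 11)(10 12)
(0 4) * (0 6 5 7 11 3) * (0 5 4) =(3 5 7 11)(4 6) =[0, 1, 2, 5, 6, 7, 4, 11, 8, 9, 10, 3]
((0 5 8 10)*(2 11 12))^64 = ((0 5 8 10)(2 11 12))^64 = (2 11 12)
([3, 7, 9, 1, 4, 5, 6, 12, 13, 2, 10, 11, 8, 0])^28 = [0, 1, 2, 3, 4, 5, 6, 7, 8, 9, 10, 11, 12, 13]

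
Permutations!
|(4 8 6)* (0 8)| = |(0 8 6 4)| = 4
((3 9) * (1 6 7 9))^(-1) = ((1 6 7 9 3))^(-1) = (1 3 9 7 6)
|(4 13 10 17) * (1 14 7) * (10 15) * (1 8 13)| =9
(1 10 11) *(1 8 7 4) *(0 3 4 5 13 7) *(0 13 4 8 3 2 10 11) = (0 2 10)(1 11 3 8 13 7 5 4) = [2, 11, 10, 8, 1, 4, 6, 5, 13, 9, 0, 3, 12, 7]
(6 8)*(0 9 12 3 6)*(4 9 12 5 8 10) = (0 12 3 6 10 4 9 5 8) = [12, 1, 2, 6, 9, 8, 10, 7, 0, 5, 4, 11, 3]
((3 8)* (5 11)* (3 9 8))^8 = ((5 11)(8 9))^8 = (11)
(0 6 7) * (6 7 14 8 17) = [7, 1, 2, 3, 4, 5, 14, 0, 17, 9, 10, 11, 12, 13, 8, 15, 16, 6] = (0 7)(6 14 8 17)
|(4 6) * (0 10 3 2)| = 4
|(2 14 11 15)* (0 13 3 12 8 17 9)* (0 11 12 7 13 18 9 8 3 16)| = 12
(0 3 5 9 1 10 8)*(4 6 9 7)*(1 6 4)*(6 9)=(0 3 5 7 1 10 8)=[3, 10, 2, 5, 4, 7, 6, 1, 0, 9, 8]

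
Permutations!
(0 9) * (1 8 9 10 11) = (0 10 11 1 8 9) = [10, 8, 2, 3, 4, 5, 6, 7, 9, 0, 11, 1]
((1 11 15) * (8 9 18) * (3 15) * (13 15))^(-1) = (1 15 13 3 11)(8 18 9)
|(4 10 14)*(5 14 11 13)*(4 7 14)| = 10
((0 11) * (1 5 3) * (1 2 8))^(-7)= (0 11)(1 2 5 8 3)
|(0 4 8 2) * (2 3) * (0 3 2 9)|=6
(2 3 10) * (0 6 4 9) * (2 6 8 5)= (0 8 5 2 3 10 6 4 9)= [8, 1, 3, 10, 9, 2, 4, 7, 5, 0, 6]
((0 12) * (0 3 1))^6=(0 3)(1 12)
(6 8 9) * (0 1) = [1, 0, 2, 3, 4, 5, 8, 7, 9, 6] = (0 1)(6 8 9)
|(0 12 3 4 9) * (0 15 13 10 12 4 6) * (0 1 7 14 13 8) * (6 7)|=30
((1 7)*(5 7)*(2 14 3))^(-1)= ((1 5 7)(2 14 3))^(-1)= (1 7 5)(2 3 14)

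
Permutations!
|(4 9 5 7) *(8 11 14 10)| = 4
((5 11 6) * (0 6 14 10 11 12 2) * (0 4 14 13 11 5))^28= ((0 6)(2 4 14 10 5 12)(11 13))^28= (2 5 14)(4 12 10)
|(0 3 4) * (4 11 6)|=5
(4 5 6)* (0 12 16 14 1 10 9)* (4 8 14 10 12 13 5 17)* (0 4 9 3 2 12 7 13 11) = (0 11)(1 7 13 5 6 8 14)(2 12 16 10 3)(4 17 9) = [11, 7, 12, 2, 17, 6, 8, 13, 14, 4, 3, 0, 16, 5, 1, 15, 10, 9]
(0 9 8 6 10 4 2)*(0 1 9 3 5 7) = (0 3 5 7)(1 9 8 6 10 4 2) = [3, 9, 1, 5, 2, 7, 10, 0, 6, 8, 4]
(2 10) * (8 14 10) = (2 8 14 10) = [0, 1, 8, 3, 4, 5, 6, 7, 14, 9, 2, 11, 12, 13, 10]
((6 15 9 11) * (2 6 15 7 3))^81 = ((2 6 7 3)(9 11 15))^81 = (15)(2 6 7 3)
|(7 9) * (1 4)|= |(1 4)(7 9)|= 2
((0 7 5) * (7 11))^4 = (11)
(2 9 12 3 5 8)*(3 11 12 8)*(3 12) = [0, 1, 9, 5, 4, 12, 6, 7, 2, 8, 10, 3, 11] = (2 9 8)(3 5 12 11)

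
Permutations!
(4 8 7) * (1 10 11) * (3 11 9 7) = (1 10 9 7 4 8 3 11) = [0, 10, 2, 11, 8, 5, 6, 4, 3, 7, 9, 1]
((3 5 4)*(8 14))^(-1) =(3 4 5)(8 14) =((3 5 4)(8 14))^(-1)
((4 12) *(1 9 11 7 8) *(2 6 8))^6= ((1 9 11 7 2 6 8)(4 12))^6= (12)(1 8 6 2 7 11 9)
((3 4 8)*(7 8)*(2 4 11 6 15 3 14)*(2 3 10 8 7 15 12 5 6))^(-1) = (2 11 3 14 8 10 15 4)(5 12 6)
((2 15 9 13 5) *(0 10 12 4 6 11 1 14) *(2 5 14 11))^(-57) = ((0 10 12 4 6 2 15 9 13 14)(1 11))^(-57) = (0 4 15 14 12 2 13 10 6 9)(1 11)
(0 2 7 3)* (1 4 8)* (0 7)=(0 2)(1 4 8)(3 7)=[2, 4, 0, 7, 8, 5, 6, 3, 1]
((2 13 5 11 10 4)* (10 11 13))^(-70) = (13)(2 4 10)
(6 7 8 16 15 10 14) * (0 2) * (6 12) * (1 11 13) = (0 2)(1 11 13)(6 7 8 16 15 10 14 12) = [2, 11, 0, 3, 4, 5, 7, 8, 16, 9, 14, 13, 6, 1, 12, 10, 15]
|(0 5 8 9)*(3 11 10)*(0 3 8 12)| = 15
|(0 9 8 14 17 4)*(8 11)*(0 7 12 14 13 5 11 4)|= 28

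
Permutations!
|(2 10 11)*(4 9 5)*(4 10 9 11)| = 6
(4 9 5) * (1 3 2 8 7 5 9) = (9)(1 3 2 8 7 5 4) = [0, 3, 8, 2, 1, 4, 6, 5, 7, 9]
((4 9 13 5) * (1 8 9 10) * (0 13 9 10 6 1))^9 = ((0 13 5 4 6 1 8 10))^9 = (0 13 5 4 6 1 8 10)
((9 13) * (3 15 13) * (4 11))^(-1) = ((3 15 13 9)(4 11))^(-1) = (3 9 13 15)(4 11)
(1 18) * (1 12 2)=(1 18 12 2)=[0, 18, 1, 3, 4, 5, 6, 7, 8, 9, 10, 11, 2, 13, 14, 15, 16, 17, 12]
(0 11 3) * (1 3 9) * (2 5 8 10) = [11, 3, 5, 0, 4, 8, 6, 7, 10, 1, 2, 9] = (0 11 9 1 3)(2 5 8 10)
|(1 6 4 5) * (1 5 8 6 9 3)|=3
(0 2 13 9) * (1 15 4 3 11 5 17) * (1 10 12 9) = [2, 15, 13, 11, 3, 17, 6, 7, 8, 0, 12, 5, 9, 1, 14, 4, 16, 10] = (0 2 13 1 15 4 3 11 5 17 10 12 9)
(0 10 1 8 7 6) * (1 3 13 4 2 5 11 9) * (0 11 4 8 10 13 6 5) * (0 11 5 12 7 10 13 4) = (0 4 2 11 9 1 13 8 10 3 6 5)(7 12) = [4, 13, 11, 6, 2, 0, 5, 12, 10, 1, 3, 9, 7, 8]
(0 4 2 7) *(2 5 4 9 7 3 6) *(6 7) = (0 9 6 2 3 7)(4 5) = [9, 1, 3, 7, 5, 4, 2, 0, 8, 6]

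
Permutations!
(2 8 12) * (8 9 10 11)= [0, 1, 9, 3, 4, 5, 6, 7, 12, 10, 11, 8, 2]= (2 9 10 11 8 12)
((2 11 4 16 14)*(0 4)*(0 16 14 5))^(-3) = (0 11 4 16 14 5 2)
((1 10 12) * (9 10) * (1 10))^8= (12)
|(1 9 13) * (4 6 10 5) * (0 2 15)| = |(0 2 15)(1 9 13)(4 6 10 5)| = 12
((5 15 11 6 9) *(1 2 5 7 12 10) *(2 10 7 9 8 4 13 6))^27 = (1 10)(2 11 15 5)(4 8 6 13)(7 12)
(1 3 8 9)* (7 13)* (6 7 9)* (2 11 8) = (1 3 2 11 8 6 7 13 9) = [0, 3, 11, 2, 4, 5, 7, 13, 6, 1, 10, 8, 12, 9]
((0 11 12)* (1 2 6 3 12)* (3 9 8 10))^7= (0 10 6 11 3 9 1 12 8 2)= ((0 11 1 2 6 9 8 10 3 12))^7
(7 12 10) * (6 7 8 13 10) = (6 7 12)(8 13 10) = [0, 1, 2, 3, 4, 5, 7, 12, 13, 9, 8, 11, 6, 10]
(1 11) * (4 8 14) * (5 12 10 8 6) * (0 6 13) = (0 6 5 12 10 8 14 4 13)(1 11) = [6, 11, 2, 3, 13, 12, 5, 7, 14, 9, 8, 1, 10, 0, 4]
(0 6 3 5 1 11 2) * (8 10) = (0 6 3 5 1 11 2)(8 10) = [6, 11, 0, 5, 4, 1, 3, 7, 10, 9, 8, 2]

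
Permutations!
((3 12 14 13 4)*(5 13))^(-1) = (3 4 13 5 14 12)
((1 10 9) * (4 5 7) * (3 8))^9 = ((1 10 9)(3 8)(4 5 7))^9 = (10)(3 8)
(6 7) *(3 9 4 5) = [0, 1, 2, 9, 5, 3, 7, 6, 8, 4] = (3 9 4 5)(6 7)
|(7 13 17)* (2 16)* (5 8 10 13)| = 6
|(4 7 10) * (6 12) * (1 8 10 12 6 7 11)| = 10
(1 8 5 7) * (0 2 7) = (0 2 7 1 8 5) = [2, 8, 7, 3, 4, 0, 6, 1, 5]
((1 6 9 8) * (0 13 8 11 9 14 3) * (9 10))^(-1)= (0 3 14 6 1 8 13)(9 10 11)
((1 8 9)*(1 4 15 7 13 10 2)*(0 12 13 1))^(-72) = ((0 12 13 10 2)(1 8 9 4 15 7))^(-72) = (15)(0 10 12 2 13)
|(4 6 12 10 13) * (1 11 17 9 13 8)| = |(1 11 17 9 13 4 6 12 10 8)| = 10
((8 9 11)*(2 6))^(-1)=(2 6)(8 11 9)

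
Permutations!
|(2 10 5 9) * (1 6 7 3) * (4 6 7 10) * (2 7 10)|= 6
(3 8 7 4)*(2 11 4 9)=(2 11 4 3 8 7 9)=[0, 1, 11, 8, 3, 5, 6, 9, 7, 2, 10, 4]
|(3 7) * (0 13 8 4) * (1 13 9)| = 6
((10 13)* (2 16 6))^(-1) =(2 6 16)(10 13)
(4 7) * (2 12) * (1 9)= (1 9)(2 12)(4 7)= [0, 9, 12, 3, 7, 5, 6, 4, 8, 1, 10, 11, 2]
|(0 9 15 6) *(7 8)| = |(0 9 15 6)(7 8)| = 4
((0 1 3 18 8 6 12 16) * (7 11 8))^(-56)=((0 1 3 18 7 11 8 6 12 16))^(-56)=(0 7 12 3 8)(1 11 16 18 6)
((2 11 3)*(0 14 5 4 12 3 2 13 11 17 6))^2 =(0 5 12 13 2 6 14 4 3 11 17)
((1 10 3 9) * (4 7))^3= (1 9 3 10)(4 7)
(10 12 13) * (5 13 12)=(5 13 10)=[0, 1, 2, 3, 4, 13, 6, 7, 8, 9, 5, 11, 12, 10]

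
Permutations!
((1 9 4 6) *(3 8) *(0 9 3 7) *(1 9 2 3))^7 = (0 3 7 2 8)(4 6 9)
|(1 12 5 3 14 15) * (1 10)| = |(1 12 5 3 14 15 10)| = 7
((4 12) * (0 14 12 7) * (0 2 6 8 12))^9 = ((0 14)(2 6 8 12 4 7))^9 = (0 14)(2 12)(4 6)(7 8)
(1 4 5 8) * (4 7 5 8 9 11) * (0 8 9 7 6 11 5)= (0 8 1 6 11 4 9 5 7)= [8, 6, 2, 3, 9, 7, 11, 0, 1, 5, 10, 4]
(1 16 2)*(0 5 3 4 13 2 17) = [5, 16, 1, 4, 13, 3, 6, 7, 8, 9, 10, 11, 12, 2, 14, 15, 17, 0] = (0 5 3 4 13 2 1 16 17)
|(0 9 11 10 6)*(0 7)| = 6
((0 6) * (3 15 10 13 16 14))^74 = (3 10 16)(13 14 15)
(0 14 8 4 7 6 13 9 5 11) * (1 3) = (0 14 8 4 7 6 13 9 5 11)(1 3) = [14, 3, 2, 1, 7, 11, 13, 6, 4, 5, 10, 0, 12, 9, 8]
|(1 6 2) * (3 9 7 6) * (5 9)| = |(1 3 5 9 7 6 2)| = 7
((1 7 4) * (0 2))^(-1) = ((0 2)(1 7 4))^(-1) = (0 2)(1 4 7)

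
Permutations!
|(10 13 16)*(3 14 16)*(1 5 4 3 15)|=|(1 5 4 3 14 16 10 13 15)|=9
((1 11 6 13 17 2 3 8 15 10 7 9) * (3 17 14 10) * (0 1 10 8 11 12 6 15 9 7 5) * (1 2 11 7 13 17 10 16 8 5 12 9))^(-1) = ((0 2 10 12 6 17 11 15 3 7 13 14 5)(1 9 16 8))^(-1) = (0 5 14 13 7 3 15 11 17 6 12 10 2)(1 8 16 9)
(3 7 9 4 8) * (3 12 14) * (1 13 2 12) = (1 13 2 12 14 3 7 9 4 8) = [0, 13, 12, 7, 8, 5, 6, 9, 1, 4, 10, 11, 14, 2, 3]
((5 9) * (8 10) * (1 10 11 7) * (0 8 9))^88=(11)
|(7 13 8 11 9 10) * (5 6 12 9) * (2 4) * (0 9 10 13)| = 10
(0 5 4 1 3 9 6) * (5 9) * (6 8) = (0 9 8 6)(1 3 5 4) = [9, 3, 2, 5, 1, 4, 0, 7, 6, 8]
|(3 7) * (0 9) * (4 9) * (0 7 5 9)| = 4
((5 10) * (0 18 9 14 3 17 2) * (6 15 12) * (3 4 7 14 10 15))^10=((0 18 9 10 5 15 12 6 3 17 2)(4 7 14))^10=(0 2 17 3 6 12 15 5 10 9 18)(4 7 14)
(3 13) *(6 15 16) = [0, 1, 2, 13, 4, 5, 15, 7, 8, 9, 10, 11, 12, 3, 14, 16, 6] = (3 13)(6 15 16)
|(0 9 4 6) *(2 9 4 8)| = |(0 4 6)(2 9 8)| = 3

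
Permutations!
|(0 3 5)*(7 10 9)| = 3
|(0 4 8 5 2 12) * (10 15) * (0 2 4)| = 6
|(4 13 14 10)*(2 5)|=4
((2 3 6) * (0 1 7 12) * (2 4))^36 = ((0 1 7 12)(2 3 6 4))^36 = (12)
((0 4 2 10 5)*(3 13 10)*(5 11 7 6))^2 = (0 2 13 11 6)(3 10 7 5 4)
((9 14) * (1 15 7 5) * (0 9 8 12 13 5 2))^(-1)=(0 2 7 15 1 5 13 12 8 14 9)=((0 9 14 8 12 13 5 1 15 7 2))^(-1)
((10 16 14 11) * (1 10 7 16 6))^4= ((1 10 6)(7 16 14 11))^4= (16)(1 10 6)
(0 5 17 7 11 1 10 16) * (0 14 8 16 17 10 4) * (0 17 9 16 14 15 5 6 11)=[6, 4, 2, 3, 17, 10, 11, 0, 14, 16, 9, 1, 12, 13, 8, 5, 15, 7]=(0 6 11 1 4 17 7)(5 10 9 16 15)(8 14)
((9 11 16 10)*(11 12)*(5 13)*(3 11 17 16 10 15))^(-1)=(3 15 16 17 12 9 10 11)(5 13)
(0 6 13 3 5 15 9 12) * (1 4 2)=(0 6 13 3 5 15 9 12)(1 4 2)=[6, 4, 1, 5, 2, 15, 13, 7, 8, 12, 10, 11, 0, 3, 14, 9]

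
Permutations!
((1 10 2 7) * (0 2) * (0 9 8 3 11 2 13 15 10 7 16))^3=(0 10 3 16 15 8 2 13 9 11)(1 7)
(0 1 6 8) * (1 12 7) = (0 12 7 1 6 8) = [12, 6, 2, 3, 4, 5, 8, 1, 0, 9, 10, 11, 7]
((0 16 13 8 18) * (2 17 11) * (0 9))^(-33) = (0 8)(9 13)(16 18)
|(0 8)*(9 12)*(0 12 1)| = |(0 8 12 9 1)| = 5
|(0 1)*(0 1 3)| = |(0 3)| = 2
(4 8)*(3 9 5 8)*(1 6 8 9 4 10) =(1 6 8 10)(3 4)(5 9) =[0, 6, 2, 4, 3, 9, 8, 7, 10, 5, 1]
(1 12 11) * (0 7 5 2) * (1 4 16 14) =(0 7 5 2)(1 12 11 4 16 14) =[7, 12, 0, 3, 16, 2, 6, 5, 8, 9, 10, 4, 11, 13, 1, 15, 14]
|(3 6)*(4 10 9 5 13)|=10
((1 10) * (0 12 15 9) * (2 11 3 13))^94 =((0 12 15 9)(1 10)(2 11 3 13))^94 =(0 15)(2 3)(9 12)(11 13)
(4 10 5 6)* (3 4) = [0, 1, 2, 4, 10, 6, 3, 7, 8, 9, 5] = (3 4 10 5 6)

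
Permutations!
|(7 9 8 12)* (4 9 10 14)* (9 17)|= 8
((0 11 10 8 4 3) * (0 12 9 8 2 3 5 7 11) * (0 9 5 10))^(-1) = (0 11 7 5 12 3 2 10 4 8 9)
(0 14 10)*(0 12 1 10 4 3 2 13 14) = (1 10 12)(2 13 14 4 3) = [0, 10, 13, 2, 3, 5, 6, 7, 8, 9, 12, 11, 1, 14, 4]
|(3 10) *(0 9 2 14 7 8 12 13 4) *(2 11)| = |(0 9 11 2 14 7 8 12 13 4)(3 10)| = 10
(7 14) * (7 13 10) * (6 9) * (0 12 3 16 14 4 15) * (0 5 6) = (0 12 3 16 14 13 10 7 4 15 5 6 9) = [12, 1, 2, 16, 15, 6, 9, 4, 8, 0, 7, 11, 3, 10, 13, 5, 14]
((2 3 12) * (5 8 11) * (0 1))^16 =(2 3 12)(5 8 11)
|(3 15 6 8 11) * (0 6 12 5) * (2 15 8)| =6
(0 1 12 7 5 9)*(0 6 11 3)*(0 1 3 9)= (0 3 1 12 7 5)(6 11 9)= [3, 12, 2, 1, 4, 0, 11, 5, 8, 6, 10, 9, 7]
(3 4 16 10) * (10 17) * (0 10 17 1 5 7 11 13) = [10, 5, 2, 4, 16, 7, 6, 11, 8, 9, 3, 13, 12, 0, 14, 15, 1, 17] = (17)(0 10 3 4 16 1 5 7 11 13)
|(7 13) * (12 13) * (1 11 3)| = 3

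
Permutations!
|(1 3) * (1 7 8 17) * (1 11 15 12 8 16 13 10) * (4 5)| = 30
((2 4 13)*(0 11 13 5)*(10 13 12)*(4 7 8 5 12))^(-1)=(0 5 8 7 2 13 10 12 4 11)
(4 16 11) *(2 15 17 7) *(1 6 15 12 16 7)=[0, 6, 12, 3, 7, 5, 15, 2, 8, 9, 10, 4, 16, 13, 14, 17, 11, 1]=(1 6 15 17)(2 12 16 11 4 7)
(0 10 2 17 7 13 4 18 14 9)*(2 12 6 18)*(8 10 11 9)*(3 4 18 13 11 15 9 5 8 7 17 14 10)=(0 15 9)(2 14 7 11 5 8 3 4)(6 13 18 10 12)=[15, 1, 14, 4, 2, 8, 13, 11, 3, 0, 12, 5, 6, 18, 7, 9, 16, 17, 10]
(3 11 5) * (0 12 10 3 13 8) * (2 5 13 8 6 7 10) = [12, 1, 5, 11, 4, 8, 7, 10, 0, 9, 3, 13, 2, 6] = (0 12 2 5 8)(3 11 13 6 7 10)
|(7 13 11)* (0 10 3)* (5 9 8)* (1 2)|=|(0 10 3)(1 2)(5 9 8)(7 13 11)|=6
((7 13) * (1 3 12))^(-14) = ((1 3 12)(7 13))^(-14) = (13)(1 3 12)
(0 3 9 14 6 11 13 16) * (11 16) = (0 3 9 14 6 16)(11 13) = [3, 1, 2, 9, 4, 5, 16, 7, 8, 14, 10, 13, 12, 11, 6, 15, 0]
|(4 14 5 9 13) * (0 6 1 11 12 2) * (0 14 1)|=18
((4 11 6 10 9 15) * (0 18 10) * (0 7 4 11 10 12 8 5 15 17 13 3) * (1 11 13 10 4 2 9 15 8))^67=((0 18 12 1 11 6 7 2 9 17 10 15 13 3)(5 8))^67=(0 15 9 6 12 3 10 2 11 18 13 17 7 1)(5 8)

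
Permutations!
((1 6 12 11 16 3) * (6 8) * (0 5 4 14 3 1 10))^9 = ((0 5 4 14 3 10)(1 8 6 12 11 16))^9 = (0 14)(1 12)(3 5)(4 10)(6 16)(8 11)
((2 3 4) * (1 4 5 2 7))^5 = ((1 4 7)(2 3 5))^5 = (1 7 4)(2 5 3)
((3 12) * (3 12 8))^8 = (12)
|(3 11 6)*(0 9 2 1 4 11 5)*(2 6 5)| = 9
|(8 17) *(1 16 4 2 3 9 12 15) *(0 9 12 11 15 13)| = |(0 9 11 15 1 16 4 2 3 12 13)(8 17)| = 22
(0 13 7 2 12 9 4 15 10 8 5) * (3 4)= (0 13 7 2 12 9 3 4 15 10 8 5)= [13, 1, 12, 4, 15, 0, 6, 2, 5, 3, 8, 11, 9, 7, 14, 10]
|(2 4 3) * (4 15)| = 4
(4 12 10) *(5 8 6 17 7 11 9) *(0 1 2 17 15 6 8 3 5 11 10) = (0 1 2 17 7 10 4 12)(3 5)(6 15)(9 11) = [1, 2, 17, 5, 12, 3, 15, 10, 8, 11, 4, 9, 0, 13, 14, 6, 16, 7]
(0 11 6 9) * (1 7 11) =(0 1 7 11 6 9) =[1, 7, 2, 3, 4, 5, 9, 11, 8, 0, 10, 6]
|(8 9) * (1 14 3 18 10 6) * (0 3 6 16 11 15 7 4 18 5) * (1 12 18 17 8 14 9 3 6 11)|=|(0 6 12 18 10 16 1 9 14 11 15 7 4 17 8 3 5)|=17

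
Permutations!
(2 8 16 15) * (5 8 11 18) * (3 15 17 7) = (2 11 18 5 8 16 17 7 3 15) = [0, 1, 11, 15, 4, 8, 6, 3, 16, 9, 10, 18, 12, 13, 14, 2, 17, 7, 5]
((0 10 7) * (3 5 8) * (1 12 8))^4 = (0 10 7)(1 5 3 8 12)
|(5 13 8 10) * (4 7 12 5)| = |(4 7 12 5 13 8 10)| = 7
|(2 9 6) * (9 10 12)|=|(2 10 12 9 6)|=5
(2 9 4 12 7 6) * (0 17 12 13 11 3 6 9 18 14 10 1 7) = (0 17 12)(1 7 9 4 13 11 3 6 2 18 14 10) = [17, 7, 18, 6, 13, 5, 2, 9, 8, 4, 1, 3, 0, 11, 10, 15, 16, 12, 14]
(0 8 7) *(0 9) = (0 8 7 9) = [8, 1, 2, 3, 4, 5, 6, 9, 7, 0]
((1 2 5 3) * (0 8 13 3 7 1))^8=(13)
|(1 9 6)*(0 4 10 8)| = 12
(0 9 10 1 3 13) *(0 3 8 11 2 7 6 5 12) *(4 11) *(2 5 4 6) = (0 9 10 1 8 6 4 11 5 12)(2 7)(3 13) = [9, 8, 7, 13, 11, 12, 4, 2, 6, 10, 1, 5, 0, 3]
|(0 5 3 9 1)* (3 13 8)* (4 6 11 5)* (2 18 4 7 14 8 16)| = |(0 7 14 8 3 9 1)(2 18 4 6 11 5 13 16)| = 56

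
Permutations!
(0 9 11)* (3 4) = (0 9 11)(3 4) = [9, 1, 2, 4, 3, 5, 6, 7, 8, 11, 10, 0]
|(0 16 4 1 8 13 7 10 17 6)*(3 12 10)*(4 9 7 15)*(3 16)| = 30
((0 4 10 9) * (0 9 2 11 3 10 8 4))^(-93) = (2 10 3 11)(4 8)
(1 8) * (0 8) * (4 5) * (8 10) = (0 10 8 1)(4 5) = [10, 0, 2, 3, 5, 4, 6, 7, 1, 9, 8]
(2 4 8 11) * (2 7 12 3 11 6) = [0, 1, 4, 11, 8, 5, 2, 12, 6, 9, 10, 7, 3] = (2 4 8 6)(3 11 7 12)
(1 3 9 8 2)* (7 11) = (1 3 9 8 2)(7 11) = [0, 3, 1, 9, 4, 5, 6, 11, 2, 8, 10, 7]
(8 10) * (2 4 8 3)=(2 4 8 10 3)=[0, 1, 4, 2, 8, 5, 6, 7, 10, 9, 3]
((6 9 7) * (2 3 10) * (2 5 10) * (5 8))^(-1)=(2 3)(5 8 10)(6 7 9)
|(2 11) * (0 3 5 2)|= 5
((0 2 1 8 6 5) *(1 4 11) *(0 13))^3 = ((0 2 4 11 1 8 6 5 13))^3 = (0 11 6)(1 5 2)(4 8 13)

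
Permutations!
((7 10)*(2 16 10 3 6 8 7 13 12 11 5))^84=((2 16 10 13 12 11 5)(3 6 8 7))^84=(16)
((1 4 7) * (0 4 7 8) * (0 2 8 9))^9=((0 4 9)(1 7)(2 8))^9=(9)(1 7)(2 8)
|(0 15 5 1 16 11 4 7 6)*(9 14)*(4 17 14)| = 12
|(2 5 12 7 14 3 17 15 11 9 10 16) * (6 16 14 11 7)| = 40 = |(2 5 12 6 16)(3 17 15 7 11 9 10 14)|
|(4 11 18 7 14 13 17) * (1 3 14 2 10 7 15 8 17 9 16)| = |(1 3 14 13 9 16)(2 10 7)(4 11 18 15 8 17)| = 6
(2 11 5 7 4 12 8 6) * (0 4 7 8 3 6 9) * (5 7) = (0 4 12 3 6 2 11 7 5 8 9) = [4, 1, 11, 6, 12, 8, 2, 5, 9, 0, 10, 7, 3]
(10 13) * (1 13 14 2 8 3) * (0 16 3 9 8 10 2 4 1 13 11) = (0 16 3 13 2 10 14 4 1 11)(8 9) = [16, 11, 10, 13, 1, 5, 6, 7, 9, 8, 14, 0, 12, 2, 4, 15, 3]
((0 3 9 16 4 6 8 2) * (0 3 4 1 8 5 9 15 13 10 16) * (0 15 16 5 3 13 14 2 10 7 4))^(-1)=(1 16 3 6 4 7 13 2 14 15 9 5 10 8)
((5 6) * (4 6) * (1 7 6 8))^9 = ((1 7 6 5 4 8))^9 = (1 5)(4 7)(6 8)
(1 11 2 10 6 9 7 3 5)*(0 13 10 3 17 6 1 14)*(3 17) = (0 13 10 1 11 2 17 6 9 7 3 5 14) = [13, 11, 17, 5, 4, 14, 9, 3, 8, 7, 1, 2, 12, 10, 0, 15, 16, 6]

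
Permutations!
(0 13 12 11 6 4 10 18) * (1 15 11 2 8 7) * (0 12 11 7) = (0 13 11 6 4 10 18 12 2 8)(1 15 7) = [13, 15, 8, 3, 10, 5, 4, 1, 0, 9, 18, 6, 2, 11, 14, 7, 16, 17, 12]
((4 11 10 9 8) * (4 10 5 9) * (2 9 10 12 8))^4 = ((2 9)(4 11 5 10)(8 12))^4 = (12)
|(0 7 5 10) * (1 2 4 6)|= 4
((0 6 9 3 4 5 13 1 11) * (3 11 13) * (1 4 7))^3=((0 6 9 11)(1 13 4 5 3 7))^3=(0 11 9 6)(1 5)(3 13)(4 7)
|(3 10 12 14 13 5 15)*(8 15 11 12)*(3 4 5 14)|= |(3 10 8 15 4 5 11 12)(13 14)|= 8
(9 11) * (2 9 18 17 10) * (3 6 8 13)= (2 9 11 18 17 10)(3 6 8 13)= [0, 1, 9, 6, 4, 5, 8, 7, 13, 11, 2, 18, 12, 3, 14, 15, 16, 10, 17]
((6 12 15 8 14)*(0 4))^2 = ((0 4)(6 12 15 8 14))^2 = (6 15 14 12 8)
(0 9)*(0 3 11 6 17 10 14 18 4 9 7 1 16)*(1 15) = [7, 16, 2, 11, 9, 5, 17, 15, 8, 3, 14, 6, 12, 13, 18, 1, 0, 10, 4] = (0 7 15 1 16)(3 11 6 17 10 14 18 4 9)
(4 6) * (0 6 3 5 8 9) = (0 6 4 3 5 8 9) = [6, 1, 2, 5, 3, 8, 4, 7, 9, 0]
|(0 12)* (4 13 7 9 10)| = 10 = |(0 12)(4 13 7 9 10)|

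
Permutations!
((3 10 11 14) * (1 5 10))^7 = (1 5 10 11 14 3)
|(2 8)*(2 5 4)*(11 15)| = |(2 8 5 4)(11 15)| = 4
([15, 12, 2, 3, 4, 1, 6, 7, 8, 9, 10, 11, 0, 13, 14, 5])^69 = [12, 5, 2, 3, 4, 15, 6, 7, 8, 9, 10, 11, 1, 13, 14, 0]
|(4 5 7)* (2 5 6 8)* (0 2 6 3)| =|(0 2 5 7 4 3)(6 8)| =6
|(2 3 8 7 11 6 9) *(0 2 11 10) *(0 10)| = 15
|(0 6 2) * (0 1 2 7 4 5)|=|(0 6 7 4 5)(1 2)|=10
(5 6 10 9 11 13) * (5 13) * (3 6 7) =(13)(3 6 10 9 11 5 7) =[0, 1, 2, 6, 4, 7, 10, 3, 8, 11, 9, 5, 12, 13]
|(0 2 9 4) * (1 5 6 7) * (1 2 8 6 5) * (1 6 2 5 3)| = 5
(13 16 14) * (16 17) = (13 17 16 14) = [0, 1, 2, 3, 4, 5, 6, 7, 8, 9, 10, 11, 12, 17, 13, 15, 14, 16]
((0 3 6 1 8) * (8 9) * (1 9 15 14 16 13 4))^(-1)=(0 8 9 6 3)(1 4 13 16 14 15)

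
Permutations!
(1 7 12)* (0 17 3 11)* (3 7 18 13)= [17, 18, 2, 11, 4, 5, 6, 12, 8, 9, 10, 0, 1, 3, 14, 15, 16, 7, 13]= (0 17 7 12 1 18 13 3 11)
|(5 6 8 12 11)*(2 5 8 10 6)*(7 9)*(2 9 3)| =|(2 5 9 7 3)(6 10)(8 12 11)| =30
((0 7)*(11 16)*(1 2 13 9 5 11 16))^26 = (16)(1 13 5)(2 9 11)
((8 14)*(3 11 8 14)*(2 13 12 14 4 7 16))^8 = (2 13 12 14 4 7 16)(3 8 11)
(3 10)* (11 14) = (3 10)(11 14) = [0, 1, 2, 10, 4, 5, 6, 7, 8, 9, 3, 14, 12, 13, 11]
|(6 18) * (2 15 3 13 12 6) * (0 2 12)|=15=|(0 2 15 3 13)(6 18 12)|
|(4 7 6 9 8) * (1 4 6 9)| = 6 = |(1 4 7 9 8 6)|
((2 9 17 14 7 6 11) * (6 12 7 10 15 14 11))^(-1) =(2 11 17 9)(7 12)(10 14 15)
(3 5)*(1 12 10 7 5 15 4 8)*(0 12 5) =[12, 5, 2, 15, 8, 3, 6, 0, 1, 9, 7, 11, 10, 13, 14, 4] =(0 12 10 7)(1 5 3 15 4 8)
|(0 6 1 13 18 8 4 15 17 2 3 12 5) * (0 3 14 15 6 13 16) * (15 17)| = 24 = |(0 13 18 8 4 6 1 16)(2 14 17)(3 12 5)|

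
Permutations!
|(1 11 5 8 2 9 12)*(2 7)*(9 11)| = |(1 9 12)(2 11 5 8 7)| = 15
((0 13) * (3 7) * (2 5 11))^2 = (13)(2 11 5)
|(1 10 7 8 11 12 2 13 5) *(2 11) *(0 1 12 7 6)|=28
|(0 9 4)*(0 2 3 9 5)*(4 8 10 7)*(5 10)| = 9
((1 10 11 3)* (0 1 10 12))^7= (0 1 12)(3 10 11)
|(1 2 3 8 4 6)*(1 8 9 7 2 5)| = |(1 5)(2 3 9 7)(4 6 8)| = 12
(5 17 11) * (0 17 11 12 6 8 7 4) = (0 17 12 6 8 7 4)(5 11) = [17, 1, 2, 3, 0, 11, 8, 4, 7, 9, 10, 5, 6, 13, 14, 15, 16, 12]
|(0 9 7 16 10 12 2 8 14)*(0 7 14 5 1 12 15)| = |(0 9 14 7 16 10 15)(1 12 2 8 5)| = 35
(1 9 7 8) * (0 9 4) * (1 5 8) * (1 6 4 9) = [1, 9, 2, 3, 0, 8, 4, 6, 5, 7] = (0 1 9 7 6 4)(5 8)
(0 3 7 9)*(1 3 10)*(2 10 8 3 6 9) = [8, 6, 10, 7, 4, 5, 9, 2, 3, 0, 1] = (0 8 3 7 2 10 1 6 9)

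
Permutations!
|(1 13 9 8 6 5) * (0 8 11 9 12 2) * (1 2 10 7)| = |(0 8 6 5 2)(1 13 12 10 7)(9 11)| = 10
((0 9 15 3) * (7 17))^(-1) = (0 3 15 9)(7 17)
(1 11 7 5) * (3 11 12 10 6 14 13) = (1 12 10 6 14 13 3 11 7 5) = [0, 12, 2, 11, 4, 1, 14, 5, 8, 9, 6, 7, 10, 3, 13]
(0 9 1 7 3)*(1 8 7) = (0 9 8 7 3) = [9, 1, 2, 0, 4, 5, 6, 3, 7, 8]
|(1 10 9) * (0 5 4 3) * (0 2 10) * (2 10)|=7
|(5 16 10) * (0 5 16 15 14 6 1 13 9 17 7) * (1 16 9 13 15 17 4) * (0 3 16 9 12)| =|(0 5 17 7 3 16 10 12)(1 15 14 6 9 4)| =24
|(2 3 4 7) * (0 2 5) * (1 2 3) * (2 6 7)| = 8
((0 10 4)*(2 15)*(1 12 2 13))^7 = ((0 10 4)(1 12 2 15 13))^7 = (0 10 4)(1 2 13 12 15)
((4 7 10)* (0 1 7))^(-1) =((0 1 7 10 4))^(-1) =(0 4 10 7 1)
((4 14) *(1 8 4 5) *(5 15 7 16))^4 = ((1 8 4 14 15 7 16 5))^4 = (1 15)(4 16)(5 14)(7 8)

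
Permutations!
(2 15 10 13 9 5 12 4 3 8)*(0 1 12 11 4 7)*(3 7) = (0 1 12 3 8 2 15 10 13 9 5 11 4 7) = [1, 12, 15, 8, 7, 11, 6, 0, 2, 5, 13, 4, 3, 9, 14, 10]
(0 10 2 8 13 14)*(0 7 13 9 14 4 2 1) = (0 10 1)(2 8 9 14 7 13 4) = [10, 0, 8, 3, 2, 5, 6, 13, 9, 14, 1, 11, 12, 4, 7]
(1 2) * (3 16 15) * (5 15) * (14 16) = (1 2)(3 14 16 5 15) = [0, 2, 1, 14, 4, 15, 6, 7, 8, 9, 10, 11, 12, 13, 16, 3, 5]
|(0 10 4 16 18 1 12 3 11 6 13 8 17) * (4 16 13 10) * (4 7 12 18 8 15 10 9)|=|(0 7 12 3 11 6 9 4 13 15 10 16 8 17)(1 18)|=14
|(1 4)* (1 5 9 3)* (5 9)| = 4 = |(1 4 9 3)|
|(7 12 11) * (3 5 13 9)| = 12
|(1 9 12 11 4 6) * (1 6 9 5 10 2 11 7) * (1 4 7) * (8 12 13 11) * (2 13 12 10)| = 11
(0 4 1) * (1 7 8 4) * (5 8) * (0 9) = (0 1 9)(4 7 5 8) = [1, 9, 2, 3, 7, 8, 6, 5, 4, 0]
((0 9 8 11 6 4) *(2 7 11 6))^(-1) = ((0 9 8 6 4)(2 7 11))^(-1) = (0 4 6 8 9)(2 11 7)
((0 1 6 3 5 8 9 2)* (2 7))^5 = (0 8 1 9 6 7 3 2 5)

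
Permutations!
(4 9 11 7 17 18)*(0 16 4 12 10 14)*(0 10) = (0 16 4 9 11 7 17 18 12)(10 14) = [16, 1, 2, 3, 9, 5, 6, 17, 8, 11, 14, 7, 0, 13, 10, 15, 4, 18, 12]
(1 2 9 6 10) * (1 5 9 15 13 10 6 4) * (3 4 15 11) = (1 2 11 3 4)(5 9 15 13 10) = [0, 2, 11, 4, 1, 9, 6, 7, 8, 15, 5, 3, 12, 10, 14, 13]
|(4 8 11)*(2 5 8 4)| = |(2 5 8 11)| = 4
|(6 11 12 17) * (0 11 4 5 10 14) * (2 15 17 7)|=|(0 11 12 7 2 15 17 6 4 5 10 14)|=12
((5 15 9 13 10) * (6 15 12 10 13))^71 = ((5 12 10)(6 15 9))^71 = (5 10 12)(6 9 15)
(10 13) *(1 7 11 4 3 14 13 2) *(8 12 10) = (1 7 11 4 3 14 13 8 12 10 2) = [0, 7, 1, 14, 3, 5, 6, 11, 12, 9, 2, 4, 10, 8, 13]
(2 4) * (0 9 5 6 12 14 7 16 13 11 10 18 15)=[9, 1, 4, 3, 2, 6, 12, 16, 8, 5, 18, 10, 14, 11, 7, 0, 13, 17, 15]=(0 9 5 6 12 14 7 16 13 11 10 18 15)(2 4)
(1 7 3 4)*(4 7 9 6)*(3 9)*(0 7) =(0 7 9 6 4 1 3) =[7, 3, 2, 0, 1, 5, 4, 9, 8, 6]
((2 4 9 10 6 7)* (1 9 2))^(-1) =((1 9 10 6 7)(2 4))^(-1) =(1 7 6 10 9)(2 4)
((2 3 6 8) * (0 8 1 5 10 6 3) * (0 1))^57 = (0 8 2 1 5 10 6)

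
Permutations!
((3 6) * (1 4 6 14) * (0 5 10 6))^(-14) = (0 10 3 1)(4 5 6 14)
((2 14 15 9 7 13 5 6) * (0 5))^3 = (0 2 9)(5 14 7)(6 15 13)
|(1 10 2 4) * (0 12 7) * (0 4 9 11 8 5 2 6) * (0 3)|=40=|(0 12 7 4 1 10 6 3)(2 9 11 8 5)|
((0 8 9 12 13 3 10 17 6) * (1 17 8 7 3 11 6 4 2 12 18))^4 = ((0 7 3 10 8 9 18 1 17 4 2 12 13 11 6))^4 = (0 8 17 13 7 9 4 11 3 18 2 6 10 1 12)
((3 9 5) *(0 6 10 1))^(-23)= ((0 6 10 1)(3 9 5))^(-23)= (0 6 10 1)(3 9 5)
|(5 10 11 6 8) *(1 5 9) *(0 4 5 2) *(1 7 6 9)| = |(0 4 5 10 11 9 7 6 8 1 2)| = 11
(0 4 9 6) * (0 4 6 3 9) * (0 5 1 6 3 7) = (0 3 9 7)(1 6 4 5) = [3, 6, 2, 9, 5, 1, 4, 0, 8, 7]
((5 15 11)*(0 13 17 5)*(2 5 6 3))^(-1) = (0 11 15 5 2 3 6 17 13)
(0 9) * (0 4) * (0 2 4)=(0 9)(2 4)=[9, 1, 4, 3, 2, 5, 6, 7, 8, 0]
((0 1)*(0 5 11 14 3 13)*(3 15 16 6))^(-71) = (0 13 3 6 16 15 14 11 5 1)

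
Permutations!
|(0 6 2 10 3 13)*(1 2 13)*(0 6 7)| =|(0 7)(1 2 10 3)(6 13)| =4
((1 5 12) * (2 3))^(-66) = (12)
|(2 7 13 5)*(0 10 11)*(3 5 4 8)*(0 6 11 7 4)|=20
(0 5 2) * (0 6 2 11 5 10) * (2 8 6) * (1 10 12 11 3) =(0 12 11 5 3 1 10)(6 8) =[12, 10, 2, 1, 4, 3, 8, 7, 6, 9, 0, 5, 11]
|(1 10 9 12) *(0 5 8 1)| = 7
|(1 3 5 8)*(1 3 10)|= 6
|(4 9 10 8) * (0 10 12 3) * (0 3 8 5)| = 12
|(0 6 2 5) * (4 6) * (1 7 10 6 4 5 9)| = 6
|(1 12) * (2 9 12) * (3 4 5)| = |(1 2 9 12)(3 4 5)| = 12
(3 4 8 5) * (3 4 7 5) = (3 7 5 4 8) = [0, 1, 2, 7, 8, 4, 6, 5, 3]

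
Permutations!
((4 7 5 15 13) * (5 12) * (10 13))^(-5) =((4 7 12 5 15 10 13))^(-5) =(4 12 15 13 7 5 10)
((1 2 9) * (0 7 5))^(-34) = ((0 7 5)(1 2 9))^(-34) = (0 5 7)(1 9 2)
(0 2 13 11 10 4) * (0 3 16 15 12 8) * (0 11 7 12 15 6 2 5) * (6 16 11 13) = [5, 1, 6, 11, 3, 0, 2, 12, 13, 9, 4, 10, 8, 7, 14, 15, 16] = (16)(0 5)(2 6)(3 11 10 4)(7 12 8 13)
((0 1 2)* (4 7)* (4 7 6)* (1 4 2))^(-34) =(7)(0 6)(2 4)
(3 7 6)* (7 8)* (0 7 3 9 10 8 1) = (0 7 6 9 10 8 3 1) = [7, 0, 2, 1, 4, 5, 9, 6, 3, 10, 8]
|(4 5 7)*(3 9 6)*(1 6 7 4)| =10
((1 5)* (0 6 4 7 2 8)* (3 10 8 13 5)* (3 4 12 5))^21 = ((0 6 12 5 1 4 7 2 13 3 10 8))^21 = (0 3 7 5)(1 6 10 2)(4 12 8 13)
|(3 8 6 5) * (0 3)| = 5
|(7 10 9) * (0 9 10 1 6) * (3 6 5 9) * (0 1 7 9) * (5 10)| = 6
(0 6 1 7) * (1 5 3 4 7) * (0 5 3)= [6, 1, 2, 4, 7, 0, 3, 5]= (0 6 3 4 7 5)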